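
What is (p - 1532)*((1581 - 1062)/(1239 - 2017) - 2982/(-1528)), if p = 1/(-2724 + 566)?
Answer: -1262057505237/641348968 ≈ -1967.8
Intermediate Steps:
p = -1/2158 (p = 1/(-2158) = -1/2158 ≈ -0.00046339)
(p - 1532)*((1581 - 1062)/(1239 - 2017) - 2982/(-1528)) = (-1/2158 - 1532)*((1581 - 1062)/(1239 - 2017) - 2982/(-1528)) = -3306057*(519/(-778) - 2982*(-1/1528))/2158 = -3306057*(519*(-1/778) + 1491/764)/2158 = -3306057*(-519/778 + 1491/764)/2158 = -3306057/2158*381741/297196 = -1262057505237/641348968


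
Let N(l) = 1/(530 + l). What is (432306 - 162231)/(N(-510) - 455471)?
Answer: -1800500/3036473 ≈ -0.59296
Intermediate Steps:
(432306 - 162231)/(N(-510) - 455471) = (432306 - 162231)/(1/(530 - 510) - 455471) = 270075/(1/20 - 455471) = 270075/(-9109419/20) = 270075*(-20/9109419) = -1800500/3036473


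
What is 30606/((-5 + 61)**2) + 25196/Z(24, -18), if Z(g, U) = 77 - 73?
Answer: 9892135/1568 ≈ 6308.8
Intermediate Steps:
Z(g, U) = 4
30606/((-5 + 61)**2) + 25196/Z(24, -18) = 30606/((-5 + 61)**2) + 25196/4 = 30606/(56**2) + 25196*(1/4) = 30606/3136 + 6299 = 30606*(1/3136) + 6299 = 15303/1568 + 6299 = 9892135/1568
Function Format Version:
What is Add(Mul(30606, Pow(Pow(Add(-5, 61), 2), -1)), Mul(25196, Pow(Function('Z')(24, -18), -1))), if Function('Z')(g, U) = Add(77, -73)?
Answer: Rational(9892135, 1568) ≈ 6308.8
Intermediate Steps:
Function('Z')(g, U) = 4
Add(Mul(30606, Pow(Pow(Add(-5, 61), 2), -1)), Mul(25196, Pow(Function('Z')(24, -18), -1))) = Add(Mul(30606, Pow(Pow(Add(-5, 61), 2), -1)), Mul(25196, Pow(4, -1))) = Add(Mul(30606, Pow(Pow(56, 2), -1)), Mul(25196, Rational(1, 4))) = Add(Mul(30606, Pow(3136, -1)), 6299) = Add(Mul(30606, Rational(1, 3136)), 6299) = Add(Rational(15303, 1568), 6299) = Rational(9892135, 1568)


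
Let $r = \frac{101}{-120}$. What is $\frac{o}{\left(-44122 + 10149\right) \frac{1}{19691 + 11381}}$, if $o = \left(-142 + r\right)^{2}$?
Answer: $- \frac{285293278451}{15287850} \approx -18661.0$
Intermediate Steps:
$r = - \frac{101}{120}$ ($r = 101 \left(- \frac{1}{120}\right) = - \frac{101}{120} \approx -0.84167$)
$o = \frac{293813881}{14400}$ ($o = \left(-142 - \frac{101}{120}\right)^{2} = \left(- \frac{17141}{120}\right)^{2} = \frac{293813881}{14400} \approx 20404.0$)
$\frac{o}{\left(-44122 + 10149\right) \frac{1}{19691 + 11381}} = \frac{293813881}{14400 \frac{-44122 + 10149}{19691 + 11381}} = \frac{293813881}{14400 \left(- \frac{33973}{31072}\right)} = \frac{293813881}{14400} \left(- \frac{31072}{33973}\right) = - \frac{285293278451}{15287850}$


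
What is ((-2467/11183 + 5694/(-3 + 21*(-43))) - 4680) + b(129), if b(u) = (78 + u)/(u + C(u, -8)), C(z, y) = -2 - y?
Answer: -118667975801/25329495 ≈ -4685.0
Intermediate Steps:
b(u) = (78 + u)/(6 + u) (b(u) = (78 + u)/(u + (-2 - 1*(-8))) = (78 + u)/(u + (-2 + 8)) = (78 + u)/(u + 6) = (78 + u)/(6 + u))
((-2467/11183 + 5694/(-3 + 21*(-43))) - 4680) + b(129) = ((-2467/11183 + 5694/(-3 + 21*(-43))) - 4680) + (78 + 129)/(6 + 129) = ((-2467*1/11183 + 5694/(-3 - 903)) - 4680) + 207/135 = ((-2467/11183 + 5694/(-906)) - 4680) + (1/135)*207 = ((-2467/11183 + 5694*(-1/906)) - 4680) + 23/15 = ((-2467/11183 - 949/151) - 4680) + 23/15 = (-10985184/1688633 - 4680) + 23/15 = -7913787624/1688633 + 23/15 = -118667975801/25329495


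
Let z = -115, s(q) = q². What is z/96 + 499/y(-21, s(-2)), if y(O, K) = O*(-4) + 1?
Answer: 38129/8160 ≈ 4.6727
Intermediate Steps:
y(O, K) = 1 - 4*O (y(O, K) = -4*O + 1 = 1 - 4*O)
z/96 + 499/y(-21, s(-2)) = -115/96 + 499/(1 - 4*(-21)) = -115*1/96 + 499/(1 + 84) = -115/96 + 499/85 = 38129/8160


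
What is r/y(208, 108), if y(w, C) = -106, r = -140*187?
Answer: 13090/53 ≈ 246.98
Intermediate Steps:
r = -26180
r/y(208, 108) = -26180/(-106) = -26180*(-1/106) = 13090/53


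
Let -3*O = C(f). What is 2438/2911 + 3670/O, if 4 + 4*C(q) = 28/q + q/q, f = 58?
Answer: 3717990734/212503 ≈ 17496.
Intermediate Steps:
C(q) = -¾ + 7/q (C(q) = -1 + (28/q + q/q)/4 = -1 + (28/q + 1)/4 = -1 + (1 + 28/q)/4 = -1 + (¼ + 7/q) = -¾ + 7/q)
O = 73/348 (O = -(-¾ + 7/58)/3 = -⅓*(-73/116) = 73/348 ≈ 0.20977)
2438/2911 + 3670/O = 2438/2911 + 3670/(73/348) = 2438*(1/2911) + 3670*(348/73) = 2438/2911 + 1277160/73 = 3717990734/212503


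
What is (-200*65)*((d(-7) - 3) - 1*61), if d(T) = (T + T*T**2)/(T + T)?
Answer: 507000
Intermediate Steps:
d(T) = (T + T**3)/(2*T) (d(T) = (T + T**3)/((2*T)) = (T + T**3)*(1/(2*T)) = (T + T**3)/(2*T))
(-200*65)*((d(-7) - 3) - 1*61) = (-200*65)*(((1/2 + (1/2)*(-7)**2) - 3) - 1*61) = -13000*(((1/2 + (1/2)*49) - 3) - 61) = -13000*(((1/2 + 49/2) - 3) - 61) = -13000*((25 - 3) - 61) = -13000*(22 - 61) = -13000*(-39) = 507000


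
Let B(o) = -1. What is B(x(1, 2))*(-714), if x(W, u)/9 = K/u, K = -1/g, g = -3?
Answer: 714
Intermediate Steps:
K = 1/3 (K = -1/(-3) = -1*(-1/3) = 1/3 ≈ 0.33333)
x(W, u) = 3/u (x(W, u) = 9*(1/(3*u)) = 3/u)
B(x(1, 2))*(-714) = -1*(-714) = 714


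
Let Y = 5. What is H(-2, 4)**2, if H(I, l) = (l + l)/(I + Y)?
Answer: 64/9 ≈ 7.1111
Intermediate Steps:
H(I, l) = 2*l/(5 + I) (H(I, l) = (l + l)/(I + 5) = (2*l)/(5 + I) = 2*l/(5 + I))
H(-2, 4)**2 = (2*4/(5 - 2))**2 = (2*4/3)**2 = (2*4*(1/3))**2 = (8/3)**2 = 64/9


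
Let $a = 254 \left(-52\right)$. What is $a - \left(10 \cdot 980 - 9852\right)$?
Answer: $-13156$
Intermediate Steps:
$a = -13208$
$a - \left(10 \cdot 980 - 9852\right) = -13208 - \left(10 \cdot 980 - 9852\right) = -13208 - \left(9800 - 9852\right) = -13208 - -52 = -13208 + 52 = -13156$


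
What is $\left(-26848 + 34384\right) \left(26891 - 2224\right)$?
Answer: $185890512$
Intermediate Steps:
$\left(-26848 + 34384\right) \left(26891 - 2224\right) = 7536 \left(26891 - 2224\right) = 7536 \cdot 24667 = 185890512$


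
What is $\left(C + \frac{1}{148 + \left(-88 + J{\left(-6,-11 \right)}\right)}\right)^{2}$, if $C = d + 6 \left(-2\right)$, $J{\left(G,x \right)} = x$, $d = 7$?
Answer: $\frac{59536}{2401} \approx 24.796$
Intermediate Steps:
$C = -5$ ($C = 7 + 6 \left(-2\right) = 7 - 12 = -5$)
$\left(C + \frac{1}{148 + \left(-88 + J{\left(-6,-11 \right)}\right)}\right)^{2} = \left(-5 + \frac{1}{148 - 99}\right)^{2} = \left(-5 + \frac{1}{49}\right)^{2} = \left(- \frac{244}{49}\right)^{2} = \frac{59536}{2401}$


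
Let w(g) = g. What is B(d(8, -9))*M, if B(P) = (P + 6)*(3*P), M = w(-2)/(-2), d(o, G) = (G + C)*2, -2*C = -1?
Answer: 561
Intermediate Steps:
C = ½ (C = -½*(-1) = ½ ≈ 0.50000)
d(o, G) = 1 + 2*G (d(o, G) = (G + ½)*2 = (½ + G)*2 = 1 + 2*G)
M = 1 (M = -2/(-2) = -2*(-½) = 1)
B(P) = 3*P*(6 + P) (B(P) = (6 + P)*(3*P) = 3*P*(6 + P))
B(d(8, -9))*M = (3*(1 + 2*(-9))*(6 + (1 + 2*(-9))))*1 = (3*(1 - 18)*(6 + (1 - 18)))*1 = (3*(-17)*(6 - 17))*1 = (3*(-17)*(-11))*1 = 561*1 = 561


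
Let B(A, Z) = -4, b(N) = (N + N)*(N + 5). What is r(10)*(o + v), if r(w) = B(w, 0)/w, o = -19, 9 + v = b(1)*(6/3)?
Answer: 8/5 ≈ 1.6000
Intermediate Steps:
b(N) = 2*N*(5 + N) (b(N) = (2*N)*(5 + N) = 2*N*(5 + N))
v = 15 (v = -9 + (2*1*(5 + 1))*(6/3) = -9 + (2*1*6)*(6*(⅓)) = -9 + 12*2 = -9 + 24 = 15)
r(w) = -4/w
r(10)*(o + v) = (-4/10)*(-19 + 15) = -4*⅒*(-4) = -⅖*(-4) = 8/5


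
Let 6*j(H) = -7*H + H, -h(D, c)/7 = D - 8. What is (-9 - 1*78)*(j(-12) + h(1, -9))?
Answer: -5307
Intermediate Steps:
h(D, c) = 56 - 7*D (h(D, c) = -7*(D - 8) = -7*(-8 + D) = 56 - 7*D)
j(H) = -H (j(H) = (-7*H + H)/6 = (-6*H)/6 = -H)
(-9 - 1*78)*(j(-12) + h(1, -9)) = (-9 - 1*78)*(-1*(-12) + (56 - 7*1)) = (-9 - 78)*(12 + (56 - 7)) = -87*(12 + 49) = -87*61 = -5307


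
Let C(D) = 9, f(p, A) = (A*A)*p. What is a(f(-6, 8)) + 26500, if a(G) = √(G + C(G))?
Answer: 26500 + 5*I*√15 ≈ 26500.0 + 19.365*I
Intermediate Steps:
f(p, A) = p*A² (f(p, A) = A²*p = p*A²)
a(G) = √(9 + G) (a(G) = √(G + 9) = √(9 + G))
a(f(-6, 8)) + 26500 = √(9 - 6*8²) + 26500 = √(9 - 6*64) + 26500 = √(9 - 384) + 26500 = √(-375) + 26500 = 5*I*√15 + 26500 = 26500 + 5*I*√15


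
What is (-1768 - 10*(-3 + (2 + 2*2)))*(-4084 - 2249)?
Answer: 11386734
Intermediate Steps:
(-1768 - 10*(-3 + (2 + 2*2)))*(-4084 - 2249) = (-1768 - 10*(-3 + (2 + 4)))*(-6333) = (-1768 - 10*(-3 + 6))*(-6333) = (-1768 - 10*3)*(-6333) = (-1768 - 30)*(-6333) = -1798*(-6333) = 11386734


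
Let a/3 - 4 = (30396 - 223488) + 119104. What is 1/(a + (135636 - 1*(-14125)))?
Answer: -1/72191 ≈ -1.3852e-5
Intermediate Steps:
a = -221952 (a = 12 + 3*((30396 - 223488) + 119104) = 12 + 3*(-193092 + 119104) = 12 + 3*(-73988) = 12 - 221964 = -221952)
1/(a + (135636 - 1*(-14125))) = 1/(-221952 + (135636 - 1*(-14125))) = 1/(-221952 + (135636 + 14125)) = 1/(-221952 + 149761) = 1/(-72191) = -1/72191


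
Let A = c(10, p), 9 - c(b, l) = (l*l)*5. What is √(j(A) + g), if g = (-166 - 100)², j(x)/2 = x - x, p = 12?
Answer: 266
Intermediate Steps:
c(b, l) = 9 - 5*l² (c(b, l) = 9 - l*l*5 = 9 - l²*5 = 9 - 5*l²)
A = -711 (A = 9 - 5*12² = 9 - 5*144 = 9 - 720 = -711)
j(x) = 0 (j(x) = 2*(x - x) = 2*0 = 0)
g = 70756 (g = (-266)² = 70756)
√(j(A) + g) = √(0 + 70756) = √70756 = 266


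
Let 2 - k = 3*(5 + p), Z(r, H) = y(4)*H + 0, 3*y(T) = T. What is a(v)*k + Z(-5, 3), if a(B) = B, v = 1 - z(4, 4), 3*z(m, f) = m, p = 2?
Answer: 31/3 ≈ 10.333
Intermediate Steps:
y(T) = T/3
z(m, f) = m/3
Z(r, H) = 4*H/3 (Z(r, H) = ((1/3)*4)*H + 0 = 4*H/3 + 0 = 4*H/3)
v = -1/3 (v = 1 - 4/3 = -1/3 ≈ -0.33333)
k = -19 (k = 2 - 3*(5 + 2) = 2 - 3*7 = 2 - 1*21 = 2 - 21 = -19)
a(v)*k + Z(-5, 3) = -1/3*(-19) + (4/3)*3 = 19/3 + 4 = 31/3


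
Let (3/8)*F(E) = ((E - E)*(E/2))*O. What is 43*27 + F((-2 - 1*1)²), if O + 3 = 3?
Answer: 1161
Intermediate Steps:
O = 0 (O = -3 + 3 = 0)
F(E) = 0 (F(E) = 8*(((E - E)*(E/2))*0)/3 = 8*((0*(E*(½)))*0)/3 = 8*((0*(E/2))*0)/3 = 8*(0*0)/3 = (8/3)*0 = 0)
43*27 + F((-2 - 1*1)²) = 43*27 + 0 = 1161 + 0 = 1161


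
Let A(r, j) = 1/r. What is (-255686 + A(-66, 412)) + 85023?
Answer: -11263759/66 ≈ -1.7066e+5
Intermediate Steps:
(-255686 + A(-66, 412)) + 85023 = (-255686 + 1/(-66)) + 85023 = (-255686 - 1/66) + 85023 = -16875277/66 + 85023 = -11263759/66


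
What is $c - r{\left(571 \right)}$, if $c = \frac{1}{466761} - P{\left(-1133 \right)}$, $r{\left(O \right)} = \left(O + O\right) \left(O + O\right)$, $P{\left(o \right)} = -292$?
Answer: $- \frac{608596598591}{466761} \approx -1.3039 \cdot 10^{6}$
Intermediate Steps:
$r{\left(O \right)} = 4 O^{2}$ ($r{\left(O \right)} = 2 O 2 O = 4 O^{2}$)
$c = \frac{136294213}{466761}$ ($c = \frac{1}{466761} - -292 = \frac{1}{466761} + 292 = \frac{136294213}{466761} \approx 292.0$)
$c - r{\left(571 \right)} = \frac{136294213}{466761} - 4 \cdot 571^{2} = \frac{136294213}{466761} - 4 \cdot 326041 = \frac{136294213}{466761} - 1304164 = - \frac{608596598591}{466761}$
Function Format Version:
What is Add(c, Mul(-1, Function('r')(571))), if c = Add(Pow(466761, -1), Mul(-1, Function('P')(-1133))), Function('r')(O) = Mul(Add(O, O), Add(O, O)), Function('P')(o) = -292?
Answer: Rational(-608596598591, 466761) ≈ -1.3039e+6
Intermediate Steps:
Function('r')(O) = Mul(4, Pow(O, 2)) (Function('r')(O) = Mul(Mul(2, O), Mul(2, O)) = Mul(4, Pow(O, 2)))
c = Rational(136294213, 466761) (c = Add(Pow(466761, -1), Mul(-1, -292)) = Add(Rational(1, 466761), 292) = Rational(136294213, 466761) ≈ 292.00)
Add(c, Mul(-1, Function('r')(571))) = Add(Rational(136294213, 466761), Mul(-1, Mul(4, Pow(571, 2)))) = Add(Rational(136294213, 466761), Mul(-1, Mul(4, 326041))) = Add(Rational(136294213, 466761), Mul(-1, 1304164)) = Add(Rational(136294213, 466761), -1304164) = Rational(-608596598591, 466761)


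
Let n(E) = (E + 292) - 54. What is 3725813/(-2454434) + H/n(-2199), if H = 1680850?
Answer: -4132841708193/4813145074 ≈ -858.66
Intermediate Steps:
n(E) = 238 + E (n(E) = (292 + E) - 54 = 238 + E)
3725813/(-2454434) + H/n(-2199) = 3725813/(-2454434) + 1680850/(238 - 2199) = 3725813*(-1/2454434) + 1680850/(-1961) = -3725813/2454434 + 1680850*(-1/1961) = -3725813/2454434 - 1680850/1961 = -4132841708193/4813145074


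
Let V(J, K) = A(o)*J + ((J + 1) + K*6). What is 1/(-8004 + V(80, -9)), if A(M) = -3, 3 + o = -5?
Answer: -1/8217 ≈ -0.00012170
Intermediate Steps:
o = -8 (o = -3 - 5 = -8)
V(J, K) = 1 - 2*J + 6*K (V(J, K) = -3*J + ((J + 1) + K*6) = -3*J + ((1 + J) + 6*K) = -3*J + (1 + J + 6*K) = 1 - 2*J + 6*K)
1/(-8004 + V(80, -9)) = 1/(-8004 + (1 - 2*80 + 6*(-9))) = 1/(-8004 + (1 - 160 - 54)) = 1/(-8004 - 213) = 1/(-8217) = -1/8217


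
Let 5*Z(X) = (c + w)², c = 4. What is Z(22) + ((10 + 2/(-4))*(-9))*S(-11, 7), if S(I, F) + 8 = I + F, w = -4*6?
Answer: 1106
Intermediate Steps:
w = -24
Z(X) = 80 (Z(X) = (4 - 24)²/5 = (⅕)*(-20)² = (⅕)*400 = 80)
S(I, F) = -8 + F + I (S(I, F) = -8 + (I + F) = -8 + (F + I) = -8 + F + I)
Z(22) + ((10 + 2/(-4))*(-9))*S(-11, 7) = 80 + ((10 + 2/(-4))*(-9))*(-8 + 7 - 11) = 80 + ((10 + 2*(-¼))*(-9))*(-12) = 80 + ((10 - ½)*(-9))*(-12) = 80 + ((19/2)*(-9))*(-12) = 80 - 171/2*(-12) = 80 + 1026 = 1106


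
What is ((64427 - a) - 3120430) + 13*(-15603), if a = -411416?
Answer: -2847426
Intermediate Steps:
((64427 - a) - 3120430) + 13*(-15603) = ((64427 - 1*(-411416)) - 3120430) + 13*(-15603) = ((64427 + 411416) - 3120430) - 202839 = (475843 - 3120430) - 202839 = -2644587 - 202839 = -2847426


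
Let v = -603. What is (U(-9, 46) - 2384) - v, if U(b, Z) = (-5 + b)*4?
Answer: -1837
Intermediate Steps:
U(b, Z) = -20 + 4*b
(U(-9, 46) - 2384) - v = ((-20 + 4*(-9)) - 2384) - 1*(-603) = ((-20 - 36) - 2384) + 603 = (-56 - 2384) + 603 = -2440 + 603 = -1837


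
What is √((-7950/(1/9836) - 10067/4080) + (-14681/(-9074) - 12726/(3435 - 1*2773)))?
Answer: I*√183476163241784163207063165/1531781940 ≈ 8842.9*I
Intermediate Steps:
√((-7950/(1/9836) - 10067/4080) + (-14681/(-9074) - 12726/(3435 - 1*2773))) = √((-7950/1/9836 - 10067*1/4080) + (-14681*(-1/9074) - 12726/(3435 - 2773))) = √((-7950*9836 - 10067/4080) + (14681/9074 - 12726/662)) = √((-78196200 - 10067/4080) + (14681/9074 - 12726*1/662)) = √(-319040506067/4080 + (14681/9074 - 6363/331)) = √(-319040506067/4080 - 52878451/3003494) = √(-479118230736639089/6127127760) = I*√183476163241784163207063165/1531781940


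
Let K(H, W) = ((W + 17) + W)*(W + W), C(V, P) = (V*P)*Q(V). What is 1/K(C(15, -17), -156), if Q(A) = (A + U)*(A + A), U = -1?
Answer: 1/92040 ≈ 1.0865e-5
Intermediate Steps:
Q(A) = 2*A*(-1 + A) (Q(A) = (A - 1)*(A + A) = (-1 + A)*(2*A) = 2*A*(-1 + A))
C(V, P) = 2*P*V**2*(-1 + V) (C(V, P) = (V*P)*(2*V*(-1 + V)) = (P*V)*(2*V*(-1 + V)) = 2*P*V**2*(-1 + V))
K(H, W) = 2*W*(17 + 2*W) (K(H, W) = ((17 + W) + W)*(2*W) = (17 + 2*W)*(2*W) = 2*W*(17 + 2*W))
1/K(C(15, -17), -156) = 1/(2*(-156)*(17 + 2*(-156))) = 1/(2*(-156)*(17 - 312)) = 1/(2*(-156)*(-295)) = 1/92040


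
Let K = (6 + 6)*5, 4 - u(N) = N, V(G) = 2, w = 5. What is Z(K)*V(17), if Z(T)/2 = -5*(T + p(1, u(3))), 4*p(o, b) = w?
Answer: -1225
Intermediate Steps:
u(N) = 4 - N
K = 60 (K = 12*5 = 60)
p(o, b) = 5/4 (p(o, b) = (¼)*5 = 5/4)
Z(T) = -25/2 - 10*T (Z(T) = 2*(-5*(T + 5/4)) = 2*(-5*(5/4 + T)) = 2*(-25/4 - 5*T) = -25/2 - 10*T)
Z(K)*V(17) = (-25/2 - 10*60)*2 = (-25/2 - 600)*2 = -1225/2*2 = -1225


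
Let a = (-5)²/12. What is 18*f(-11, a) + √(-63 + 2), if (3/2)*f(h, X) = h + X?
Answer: -107 + I*√61 ≈ -107.0 + 7.8102*I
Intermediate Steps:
a = 25/12 (a = 25*(1/12) = 25/12 ≈ 2.0833)
f(h, X) = 2*X/3 + 2*h/3 (f(h, X) = 2*(h + X)/3 = 2*(X + h)/3 = 2*X/3 + 2*h/3)
18*f(-11, a) + √(-63 + 2) = 18*((⅔)*(25/12) + (⅔)*(-11)) + √(-63 + 2) = 18*(25/18 - 22/3) + √(-61) = 18*(-107/18) + I*√61 = -107 + I*√61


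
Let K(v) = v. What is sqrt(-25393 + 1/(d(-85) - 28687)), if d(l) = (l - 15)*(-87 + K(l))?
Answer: 4*I*sqrt(209414752869)/11487 ≈ 159.35*I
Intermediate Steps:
d(l) = (-87 + l)*(-15 + l) (d(l) = (l - 15)*(-87 + l) = (-15 + l)*(-87 + l) = (-87 + l)*(-15 + l))
sqrt(-25393 + 1/(d(-85) - 28687)) = sqrt(-25393 + 1/((1305 + (-85)**2 - 102*(-85)) - 28687)) = sqrt(-25393 + 1/((1305 + 7225 + 8670) - 28687)) = sqrt(-25393 + 1/(17200 - 28687)) = sqrt(-25393 + 1/(-11487)) = sqrt(-25393 - 1/11487) = sqrt(-291689392/11487) = 4*I*sqrt(209414752869)/11487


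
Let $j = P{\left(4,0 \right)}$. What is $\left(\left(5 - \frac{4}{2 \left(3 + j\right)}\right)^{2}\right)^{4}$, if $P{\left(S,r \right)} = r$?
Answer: $\frac{815730721}{6561} \approx 1.2433 \cdot 10^{5}$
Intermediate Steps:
$j = 0$
$\left(\left(5 - \frac{4}{2 \left(3 + j\right)}\right)^{2}\right)^{4} = \left(\left(5 - \frac{4}{2 \left(3 + 0\right)}\right)^{2}\right)^{4} = \left(\left(5 - \frac{4}{2 \cdot 3}\right)^{2}\right)^{4} = \left(\left(5 - \frac{4}{6}\right)^{2}\right)^{4} = \left(\left(5 - \frac{2}{3}\right)^{2}\right)^{4} = \left(\left(\frac{13}{3}\right)^{2}\right)^{4} = \left(\frac{169}{9}\right)^{4} = \frac{815730721}{6561}$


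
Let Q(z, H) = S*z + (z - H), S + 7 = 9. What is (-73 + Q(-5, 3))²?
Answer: 8281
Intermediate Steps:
S = 2 (S = -7 + 9 = 2)
Q(z, H) = -H + 3*z (Q(z, H) = 2*z + (z - H) = -H + 3*z)
(-73 + Q(-5, 3))² = (-73 + (-1*3 + 3*(-5)))² = (-73 + (-3 - 15))² = (-73 - 18)² = (-91)² = 8281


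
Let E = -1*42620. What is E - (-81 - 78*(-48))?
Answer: -46283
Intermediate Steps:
E = -42620
E - (-81 - 78*(-48)) = -42620 - (-81 - 78*(-48)) = -42620 - (-81 + 3744) = -42620 - 1*3663 = -42620 - 3663 = -46283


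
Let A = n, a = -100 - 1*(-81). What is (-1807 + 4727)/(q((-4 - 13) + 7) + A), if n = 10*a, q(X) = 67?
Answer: -2920/123 ≈ -23.740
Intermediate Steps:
a = -19 (a = -100 + 81 = -19)
n = -190 (n = 10*(-19) = -190)
A = -190
(-1807 + 4727)/(q((-4 - 13) + 7) + A) = (-1807 + 4727)/(67 - 190) = 2920/(-123) = 2920*(-1/123) = -2920/123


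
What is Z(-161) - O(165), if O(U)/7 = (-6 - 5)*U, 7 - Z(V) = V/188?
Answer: 2390017/188 ≈ 12713.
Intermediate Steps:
Z(V) = 7 - V/188
O(U) = -77*U (O(U) = 7*((-6 - 5)*U) = 7*(-11*U) = -77*U)
Z(-161) - O(165) = (7 - 1/188*(-161)) - (-77)*165 = (7 + 161/188) - 1*(-12705) = 1477/188 + 12705 = 2390017/188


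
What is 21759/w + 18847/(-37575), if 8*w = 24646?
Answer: 3038126119/463036725 ≈ 6.5613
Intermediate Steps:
w = 12323/4 (w = (1/8)*24646 = 12323/4 ≈ 3080.8)
21759/w + 18847/(-37575) = 21759/(12323/4) + 18847/(-37575) = 21759*(4/12323) + 18847*(-1/37575) = 87036/12323 - 18847/37575 = 3038126119/463036725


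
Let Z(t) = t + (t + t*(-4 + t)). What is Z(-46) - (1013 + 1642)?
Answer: -447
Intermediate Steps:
Z(t) = 2*t + t*(-4 + t)
Z(-46) - (1013 + 1642) = -46*(-2 - 46) - (1013 + 1642) = -46*(-48) - 1*2655 = 2208 - 2655 = -447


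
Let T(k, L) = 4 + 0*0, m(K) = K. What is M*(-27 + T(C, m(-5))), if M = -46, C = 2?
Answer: 1058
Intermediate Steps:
T(k, L) = 4 (T(k, L) = 4 + 0 = 4)
M*(-27 + T(C, m(-5))) = -46*(-27 + 4) = -46*(-23) = 1058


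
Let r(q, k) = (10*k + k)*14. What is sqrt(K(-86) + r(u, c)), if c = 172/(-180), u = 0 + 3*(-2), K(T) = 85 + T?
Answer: I*sqrt(33335)/15 ≈ 12.172*I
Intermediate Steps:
u = -6 (u = 0 - 6 = -6)
c = -43/45 (c = 172*(-1/180) = -43/45 ≈ -0.95556)
r(q, k) = 154*k (r(q, k) = (11*k)*14 = 154*k)
sqrt(K(-86) + r(u, c)) = sqrt((85 - 86) + 154*(-43/45)) = sqrt(-1 - 6622/45) = sqrt(-6667/45) = I*sqrt(33335)/15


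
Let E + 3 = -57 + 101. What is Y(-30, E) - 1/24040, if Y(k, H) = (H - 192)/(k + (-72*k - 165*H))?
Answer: 725081/22285080 ≈ 0.032537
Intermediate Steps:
E = 41 (E = -3 + (-57 + 101) = -3 + 44 = 41)
Y(k, H) = (-192 + H)/(-165*H - 71*k) (Y(k, H) = (-192 + H)/(k + (-165*H - 72*k)) = (-192 + H)/(-165*H - 71*k))
Y(-30, E) - 1/24040 = (192 - 1*41)/(71*(-30) + 165*41) - 1/24040 = (192 - 41)/(-2130 + 6765) - 1*1/24040 = 151/4635 - 1/24040 = 725081/22285080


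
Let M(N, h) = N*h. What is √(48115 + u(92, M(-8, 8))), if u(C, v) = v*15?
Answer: √47155 ≈ 217.15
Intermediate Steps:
u(C, v) = 15*v
√(48115 + u(92, M(-8, 8))) = √(48115 + 15*(-8*8)) = √(48115 + 15*(-64)) = √(48115 - 960) = √47155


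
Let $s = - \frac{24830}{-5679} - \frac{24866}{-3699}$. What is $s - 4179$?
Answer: $- \frac{9728178775}{2334069} \approx -4167.9$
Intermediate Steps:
$s = \frac{25895576}{2334069}$ ($s = \left(-24830\right) \left(- \frac{1}{5679}\right) - - \frac{24866}{3699} = \frac{24830}{5679} + \frac{24866}{3699} = \frac{25895576}{2334069} \approx 11.095$)
$s - 4179 = \frac{25895576}{2334069} - 4179 = - \frac{9728178775}{2334069}$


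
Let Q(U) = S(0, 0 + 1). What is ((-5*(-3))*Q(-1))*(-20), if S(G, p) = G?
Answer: 0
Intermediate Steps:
Q(U) = 0
((-5*(-3))*Q(-1))*(-20) = (-5*(-3)*0)*(-20) = (15*0)*(-20) = 0*(-20) = 0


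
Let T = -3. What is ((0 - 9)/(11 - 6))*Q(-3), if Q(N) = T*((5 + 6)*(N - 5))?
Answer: -2376/5 ≈ -475.20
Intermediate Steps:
Q(N) = 165 - 33*N (Q(N) = -3*(5 + 6)*(N - 5) = -33*(-5 + N) = -3*(-55 + 11*N) = 165 - 33*N)
((0 - 9)/(11 - 6))*Q(-3) = ((0 - 9)/(11 - 6))*(165 - 33*(-3)) = (-9/5)*(165 + 99) = -9*⅕*264 = -9/5*264 = -2376/5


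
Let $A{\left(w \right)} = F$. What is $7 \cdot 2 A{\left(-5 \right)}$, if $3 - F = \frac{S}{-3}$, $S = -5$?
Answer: $\frac{56}{3} \approx 18.667$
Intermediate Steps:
$F = \frac{4}{3}$ ($F = 3 - - \frac{5}{-3} = 3 - \left(-5\right) \left(- \frac{1}{3}\right) = 3 - \frac{5}{3} = \frac{4}{3} \approx 1.3333$)
$A{\left(w \right)} = \frac{4}{3}$
$7 \cdot 2 A{\left(-5 \right)} = 7 \cdot 2 \cdot \frac{4}{3} = 14 \cdot \frac{4}{3} = \frac{56}{3}$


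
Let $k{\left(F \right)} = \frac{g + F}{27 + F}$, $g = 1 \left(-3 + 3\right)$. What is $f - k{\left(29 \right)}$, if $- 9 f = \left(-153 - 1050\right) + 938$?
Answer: $\frac{14579}{504} \approx 28.927$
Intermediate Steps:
$f = \frac{265}{9}$ ($f = - \frac{\left(-153 - 1050\right) + 938}{9} = - \frac{-1203 + 938}{9} = \left(- \frac{1}{9}\right) \left(-265\right) = \frac{265}{9} \approx 29.444$)
$g = 0$ ($g = 1 \cdot 0 = 0$)
$k{\left(F \right)} = \frac{F}{27 + F}$ ($k{\left(F \right)} = \frac{0 + F}{27 + F} = \frac{F}{27 + F}$)
$f - k{\left(29 \right)} = \frac{265}{9} - \frac{29}{27 + 29} = \frac{265}{9} - \frac{29}{56} = \frac{14579}{504}$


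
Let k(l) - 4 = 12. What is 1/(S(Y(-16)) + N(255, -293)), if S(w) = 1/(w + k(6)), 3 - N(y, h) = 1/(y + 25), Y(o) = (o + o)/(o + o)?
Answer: 4760/14543 ≈ 0.32731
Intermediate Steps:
k(l) = 16 (k(l) = 4 + 12 = 16)
Y(o) = 1 (Y(o) = (2*o)/((2*o)) = (2*o)*(1/(2*o)) = 1)
N(y, h) = 3 - 1/(25 + y) (N(y, h) = 3 - 1/(y + 25) = 3 - 1/(25 + y))
S(w) = 1/(16 + w) (S(w) = 1/(w + 16) = 1/(16 + w))
1/(S(Y(-16)) + N(255, -293)) = 1/(1/(16 + 1) + (74 + 3*255)/(25 + 255)) = 1/(1/17 + (74 + 765)/280) = 1/(1/17 + (1/280)*839) = 1/(1/17 + 839/280) = 1/(14543/4760) = 4760/14543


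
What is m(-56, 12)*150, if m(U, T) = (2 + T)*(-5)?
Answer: -10500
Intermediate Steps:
m(U, T) = -10 - 5*T
m(-56, 12)*150 = (-10 - 5*12)*150 = (-10 - 60)*150 = -70*150 = -10500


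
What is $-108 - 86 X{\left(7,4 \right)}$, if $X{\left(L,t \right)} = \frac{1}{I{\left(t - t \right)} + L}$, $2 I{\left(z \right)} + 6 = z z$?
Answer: $- \frac{259}{2} \approx -129.5$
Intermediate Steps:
$I{\left(z \right)} = -3 + \frac{z^{2}}{2}$ ($I{\left(z \right)} = -3 + \frac{z z}{2} = -3 + \frac{z^{2}}{2}$)
$X{\left(L,t \right)} = \frac{1}{-3 + L}$ ($X{\left(L,t \right)} = \frac{1}{\left(-3 + \frac{\left(t - t\right)^{2}}{2}\right) + L} = \frac{1}{\left(-3 + \frac{0^{2}}{2}\right) + L} = \frac{1}{\left(-3 + \frac{1}{2} \cdot 0\right) + L} = \frac{1}{\left(-3 + 0\right) + L} = \frac{1}{-3 + L}$)
$-108 - 86 X{\left(7,4 \right)} = -108 - \frac{86}{-3 + 7} = -108 - \frac{86}{4} = -108 - \frac{43}{2} = - \frac{259}{2}$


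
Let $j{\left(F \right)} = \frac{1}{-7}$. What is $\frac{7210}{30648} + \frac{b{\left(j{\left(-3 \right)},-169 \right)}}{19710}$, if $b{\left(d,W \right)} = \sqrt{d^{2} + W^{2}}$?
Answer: $\frac{3605}{15324} + \frac{\sqrt{1399490}}{137970} \approx 0.24383$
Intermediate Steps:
$j{\left(F \right)} = - \frac{1}{7}$
$b{\left(d,W \right)} = \sqrt{W^{2} + d^{2}}$
$\frac{7210}{30648} + \frac{b{\left(j{\left(-3 \right)},-169 \right)}}{19710} = \frac{7210}{30648} + \frac{\sqrt{\left(-169\right)^{2} + \left(- \frac{1}{7}\right)^{2}}}{19710} = 7210 \cdot \frac{1}{30648} + \sqrt{28561 + \frac{1}{49}} \cdot \frac{1}{19710} = \frac{3605}{15324} + \sqrt{\frac{1399490}{49}} \cdot \frac{1}{19710} = \frac{3605}{15324} + \frac{\sqrt{1399490}}{7} \cdot \frac{1}{19710} = \frac{3605}{15324} + \frac{\sqrt{1399490}}{137970}$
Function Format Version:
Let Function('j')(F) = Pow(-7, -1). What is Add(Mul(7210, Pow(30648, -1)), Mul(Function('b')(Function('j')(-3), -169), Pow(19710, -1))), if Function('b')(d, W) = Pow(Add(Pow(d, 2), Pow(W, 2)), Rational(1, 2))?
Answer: Add(Rational(3605, 15324), Mul(Rational(1, 137970), Pow(1399490, Rational(1, 2)))) ≈ 0.24383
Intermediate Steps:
Function('j')(F) = Rational(-1, 7)
Function('b')(d, W) = Pow(Add(Pow(W, 2), Pow(d, 2)), Rational(1, 2))
Add(Mul(7210, Pow(30648, -1)), Mul(Function('b')(Function('j')(-3), -169), Pow(19710, -1))) = Add(Mul(7210, Pow(30648, -1)), Mul(Pow(Add(Pow(-169, 2), Pow(Rational(-1, 7), 2)), Rational(1, 2)), Pow(19710, -1))) = Add(Mul(7210, Rational(1, 30648)), Mul(Pow(Add(28561, Rational(1, 49)), Rational(1, 2)), Rational(1, 19710))) = Add(Rational(3605, 15324), Mul(Pow(Rational(1399490, 49), Rational(1, 2)), Rational(1, 19710))) = Add(Rational(3605, 15324), Mul(Mul(Rational(1, 7), Pow(1399490, Rational(1, 2))), Rational(1, 19710))) = Add(Rational(3605, 15324), Mul(Rational(1, 137970), Pow(1399490, Rational(1, 2))))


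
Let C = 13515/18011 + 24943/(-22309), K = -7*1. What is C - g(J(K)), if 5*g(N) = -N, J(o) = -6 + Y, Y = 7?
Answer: -48129113/287005285 ≈ -0.16769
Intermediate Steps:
K = -7
J(o) = 1 (J(o) = -6 + 7 = 1)
g(N) = -N/5 (g(N) = (-N)/5 = -N/5)
C = -21106034/57401057 (C = 13515*(1/18011) + 24943*(-1/22309) = 13515/18011 - 24943/22309 = -21106034/57401057 ≈ -0.36769)
C - g(J(K)) = -21106034/57401057 - (-1)/5 = -21106034/57401057 - 1*(-1/5) = -21106034/57401057 + 1/5 = -48129113/287005285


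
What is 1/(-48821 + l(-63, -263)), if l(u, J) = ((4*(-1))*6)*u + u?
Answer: -1/47372 ≈ -2.1110e-5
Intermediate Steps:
l(u, J) = -23*u (l(u, J) = (-4*6)*u + u = -24*u + u = -23*u)
1/(-48821 + l(-63, -263)) = 1/(-48821 - 23*(-63)) = 1/(-48821 + 1449) = 1/(-47372) = -1/47372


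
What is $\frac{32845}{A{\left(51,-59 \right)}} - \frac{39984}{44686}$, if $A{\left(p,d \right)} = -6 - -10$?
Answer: $\frac{733775867}{89372} \approx 8210.4$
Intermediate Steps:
$A{\left(p,d \right)} = 4$ ($A{\left(p,d \right)} = -6 + 10 = 4$)
$\frac{32845}{A{\left(51,-59 \right)}} - \frac{39984}{44686} = \frac{32845}{4} - \frac{39984}{44686} = 32845 \cdot \frac{1}{4} - \frac{19992}{22343} = \frac{32845}{4} - \frac{19992}{22343} = \frac{733775867}{89372}$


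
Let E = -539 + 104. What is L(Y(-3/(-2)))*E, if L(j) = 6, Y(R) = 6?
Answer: -2610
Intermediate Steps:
E = -435
L(Y(-3/(-2)))*E = 6*(-435) = -2610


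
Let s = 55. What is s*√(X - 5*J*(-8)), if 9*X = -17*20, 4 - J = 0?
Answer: 550*√11/3 ≈ 608.05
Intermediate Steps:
J = 4 (J = 4 - 1*0 = 4 + 0 = 4)
X = -340/9 (X = (-17*20)/9 = (⅑)*(-340) = -340/9 ≈ -37.778)
s*√(X - 5*J*(-8)) = 55*√(-340/9 - 5*4*(-8)) = 55*√(-340/9 - 20*(-8)) = 55*√(-340/9 + 160) = 55*√(1100/9) = 55*(10*√11/3) = 550*√11/3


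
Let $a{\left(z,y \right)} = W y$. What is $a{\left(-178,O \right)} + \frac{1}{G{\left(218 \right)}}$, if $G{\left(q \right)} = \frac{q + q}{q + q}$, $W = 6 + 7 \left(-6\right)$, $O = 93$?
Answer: $-3347$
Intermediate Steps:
$W = -36$ ($W = 6 - 42 = -36$)
$G{\left(q \right)} = 1$ ($G{\left(q \right)} = \frac{2 q}{2 q} = 2 q \frac{1}{2 q} = 1$)
$a{\left(z,y \right)} = - 36 y$
$a{\left(-178,O \right)} + \frac{1}{G{\left(218 \right)}} = \left(-36\right) 93 + 1^{-1} = -3348 + 1 = -3347$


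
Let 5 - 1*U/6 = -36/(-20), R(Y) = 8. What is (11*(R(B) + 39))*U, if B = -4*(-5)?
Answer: 49632/5 ≈ 9926.4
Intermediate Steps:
B = 20
U = 96/5 (U = 30 - (-216)/(-20) = 30 - (-216)*(-1)/20 = 30 - 6*9/5 = 30 - 54/5 = 96/5 ≈ 19.200)
(11*(R(B) + 39))*U = (11*(8 + 39))*(96/5) = (11*47)*(96/5) = 517*(96/5) = 49632/5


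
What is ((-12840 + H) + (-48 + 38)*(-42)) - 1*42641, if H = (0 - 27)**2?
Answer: -54332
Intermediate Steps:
H = 729 (H = (-27)**2 = 729)
((-12840 + H) + (-48 + 38)*(-42)) - 1*42641 = ((-12840 + 729) + (-48 + 38)*(-42)) - 1*42641 = (-12111 - 10*(-42)) - 42641 = (-12111 + 420) - 42641 = -11691 - 42641 = -54332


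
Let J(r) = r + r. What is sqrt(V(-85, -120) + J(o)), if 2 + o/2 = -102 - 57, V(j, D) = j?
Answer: 27*I ≈ 27.0*I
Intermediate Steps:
o = -322 (o = -4 + 2*(-102 - 57) = -4 + 2*(-159) = -4 - 318 = -322)
J(r) = 2*r
sqrt(V(-85, -120) + J(o)) = sqrt(-85 + 2*(-322)) = sqrt(-85 - 644) = sqrt(-729) = 27*I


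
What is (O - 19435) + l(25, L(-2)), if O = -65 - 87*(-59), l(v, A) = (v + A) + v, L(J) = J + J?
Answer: -14321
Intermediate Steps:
L(J) = 2*J
l(v, A) = A + 2*v (l(v, A) = (A + v) + v = A + 2*v)
O = 5068 (O = -65 + 5133 = 5068)
(O - 19435) + l(25, L(-2)) = (5068 - 19435) + (2*(-2) + 2*25) = -14367 + (-4 + 50) = -14367 + 46 = -14321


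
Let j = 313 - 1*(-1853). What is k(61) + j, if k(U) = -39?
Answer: 2127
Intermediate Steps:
j = 2166 (j = 313 + 1853 = 2166)
k(61) + j = -39 + 2166 = 2127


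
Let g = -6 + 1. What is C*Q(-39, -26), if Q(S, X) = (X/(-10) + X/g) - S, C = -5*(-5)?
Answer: 1170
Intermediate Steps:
C = 25
g = -5
Q(S, X) = -S - 3*X/10 (Q(S, X) = (X/(-10) + X/(-5)) - S = (X*(-⅒) + X*(-⅕)) - S = (-X/10 - X/5) - S = -3*X/10 - S = -S - 3*X/10)
C*Q(-39, -26) = 25*(-1*(-39) - 3/10*(-26)) = 25*(39 + 39/5) = 25*(234/5) = 1170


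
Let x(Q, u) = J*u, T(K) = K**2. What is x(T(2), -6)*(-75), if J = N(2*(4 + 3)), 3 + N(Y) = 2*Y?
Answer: 11250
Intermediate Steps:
N(Y) = -3 + 2*Y
J = 25 (J = -3 + 2*(2*(4 + 3)) = -3 + 2*(2*7) = -3 + 2*14 = -3 + 28 = 25)
x(Q, u) = 25*u
x(T(2), -6)*(-75) = (25*(-6))*(-75) = -150*(-75) = 11250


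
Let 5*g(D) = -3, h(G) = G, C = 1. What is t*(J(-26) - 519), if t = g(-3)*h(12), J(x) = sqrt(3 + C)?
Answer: 18612/5 ≈ 3722.4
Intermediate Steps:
J(x) = 2 (J(x) = sqrt(3 + 1) = sqrt(4) = 2)
g(D) = -3/5 (g(D) = (1/5)*(-3) = -3/5)
t = -36/5 (t = -3/5*12 = -36/5 ≈ -7.2000)
t*(J(-26) - 519) = -36*(2 - 519)/5 = -36/5*(-517) = 18612/5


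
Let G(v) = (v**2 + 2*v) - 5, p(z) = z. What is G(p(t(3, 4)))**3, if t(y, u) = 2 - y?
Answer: -216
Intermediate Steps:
G(v) = -5 + v**2 + 2*v
G(p(t(3, 4)))**3 = (-5 + (2 - 1*3)**2 + 2*(2 - 1*3))**3 = (-5 + (2 - 3)**2 + 2*(2 - 3))**3 = (-5 + (-1)**2 + 2*(-1))**3 = (-5 + 1 - 2)**3 = (-6)**3 = -216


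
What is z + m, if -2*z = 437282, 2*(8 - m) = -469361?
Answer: 32095/2 ≈ 16048.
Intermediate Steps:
m = 469377/2 (m = 8 - 1/2*(-469361) = 8 + 469361/2 = 469377/2 ≈ 2.3469e+5)
z = -218641 (z = -1/2*437282 = -218641)
z + m = -218641 + 469377/2 = 32095/2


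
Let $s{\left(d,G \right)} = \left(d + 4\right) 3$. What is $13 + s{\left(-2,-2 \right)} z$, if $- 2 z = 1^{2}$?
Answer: $10$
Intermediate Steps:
$s{\left(d,G \right)} = 12 + 3 d$ ($s{\left(d,G \right)} = \left(4 + d\right) 3 = 12 + 3 d$)
$z = - \frac{1}{2}$ ($z = - \frac{1^{2}}{2} = \left(- \frac{1}{2}\right) 1 = - \frac{1}{2} \approx -0.5$)
$13 + s{\left(-2,-2 \right)} z = 13 + \left(12 + 3 \left(-2\right)\right) \left(- \frac{1}{2}\right) = 13 + \left(12 - 6\right) \left(- \frac{1}{2}\right) = 13 + 6 \left(- \frac{1}{2}\right) = 13 - 3 = 10$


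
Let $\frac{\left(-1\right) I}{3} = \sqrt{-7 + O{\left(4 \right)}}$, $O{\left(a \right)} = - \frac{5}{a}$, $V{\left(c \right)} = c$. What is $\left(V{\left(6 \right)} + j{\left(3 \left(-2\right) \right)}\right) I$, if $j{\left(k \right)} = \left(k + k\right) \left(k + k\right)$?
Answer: $- 225 i \sqrt{33} \approx - 1292.5 i$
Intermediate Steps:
$j{\left(k \right)} = 4 k^{2}$ ($j{\left(k \right)} = 2 k 2 k = 4 k^{2}$)
$I = - \frac{3 i \sqrt{33}}{2}$ ($I = - 3 \sqrt{-7 - \frac{5}{4}} = - 3 \sqrt{- \frac{33}{4}} = - 3 \frac{i \sqrt{33}}{2} = - \frac{3 i \sqrt{33}}{2} \approx - 8.6169 i$)
$\left(V{\left(6 \right)} + j{\left(3 \left(-2\right) \right)}\right) I = \left(6 + 4 \left(3 \left(-2\right)\right)^{2}\right) \left(- \frac{3 i \sqrt{33}}{2}\right) = \left(6 + 4 \left(-6\right)^{2}\right) \left(- \frac{3 i \sqrt{33}}{2}\right) = \left(6 + 4 \cdot 36\right) \left(- \frac{3 i \sqrt{33}}{2}\right) = \left(6 + 144\right) \left(- \frac{3 i \sqrt{33}}{2}\right) = 150 \left(- \frac{3 i \sqrt{33}}{2}\right) = - 225 i \sqrt{33}$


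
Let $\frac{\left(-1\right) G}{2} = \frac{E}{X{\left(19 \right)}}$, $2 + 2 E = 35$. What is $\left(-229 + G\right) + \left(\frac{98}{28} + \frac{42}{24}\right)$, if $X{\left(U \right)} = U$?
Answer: $- \frac{17137}{76} \approx -225.49$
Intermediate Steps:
$E = \frac{33}{2}$ ($E = -1 + \frac{1}{2} \cdot 35 = -1 + \frac{35}{2} = \frac{33}{2} \approx 16.5$)
$G = - \frac{33}{19}$ ($G = - 2 \frac{33}{2 \cdot 19} = - 2 \cdot \frac{33}{2} \cdot \frac{1}{19} = \left(-2\right) \frac{33}{38} = - \frac{33}{19} \approx -1.7368$)
$\left(-229 + G\right) + \left(\frac{98}{28} + \frac{42}{24}\right) = \left(-229 - \frac{33}{19}\right) + \left(\frac{98}{28} + \frac{42}{24}\right) = - \frac{4384}{19} + \left(98 \cdot \frac{1}{28} + 42 \cdot \frac{1}{24}\right) = - \frac{4384}{19} + \left(\frac{7}{2} + \frac{7}{4}\right) = - \frac{4384}{19} + \frac{21}{4} = - \frac{17137}{76}$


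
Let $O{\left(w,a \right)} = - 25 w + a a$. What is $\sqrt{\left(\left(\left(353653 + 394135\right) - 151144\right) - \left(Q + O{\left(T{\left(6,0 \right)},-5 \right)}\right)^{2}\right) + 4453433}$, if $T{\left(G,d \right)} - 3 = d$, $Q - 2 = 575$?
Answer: $2 \sqrt{1193087} \approx 2184.6$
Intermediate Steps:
$Q = 577$ ($Q = 2 + 575 = 577$)
$T{\left(G,d \right)} = 3 + d$
$O{\left(w,a \right)} = a^{2} - 25 w$ ($O{\left(w,a \right)} = - 25 w + a^{2} = a^{2} - 25 w$)
$\sqrt{\left(\left(\left(353653 + 394135\right) - 151144\right) - \left(Q + O{\left(T{\left(6,0 \right)},-5 \right)}\right)^{2}\right) + 4453433} = \sqrt{\left(\left(\left(353653 + 394135\right) - 151144\right) - \left(577 + \left(\left(-5\right)^{2} - 25 \left(3 + 0\right)\right)\right)^{2}\right) + 4453433} = \sqrt{\left(\left(747788 - 151144\right) - \left(577 + \left(25 - 75\right)\right)^{2}\right) + 4453433} = \sqrt{\left(596644 - \left(577 + \left(25 - 75\right)\right)^{2}\right) + 4453433} = \sqrt{\left(596644 - \left(577 - 50\right)^{2}\right) + 4453433} = \sqrt{\left(596644 - 527^{2}\right) + 4453433} = \sqrt{\left(596644 - 277729\right) + 4453433} = \sqrt{318915 + 4453433} = \sqrt{4772348} = 2 \sqrt{1193087}$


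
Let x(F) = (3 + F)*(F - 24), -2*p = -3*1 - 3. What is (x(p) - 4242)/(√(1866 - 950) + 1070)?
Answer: -97370/23833 + 182*√229/23833 ≈ -3.9700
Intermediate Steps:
p = 3 (p = -(-3*1 - 3)/2 = -(-3 - 3)/2 = -½*(-6) = 3)
x(F) = (-24 + F)*(3 + F) (x(F) = (3 + F)*(-24 + F) = (-24 + F)*(3 + F))
(x(p) - 4242)/(√(1866 - 950) + 1070) = ((-72 + 3² - 21*3) - 4242)/(√(1866 - 950) + 1070) = ((-72 + 9 - 63) - 4242)/(√916 + 1070) = (-126 - 4242)/(2*√229 + 1070) = -4368/(1070 + 2*√229)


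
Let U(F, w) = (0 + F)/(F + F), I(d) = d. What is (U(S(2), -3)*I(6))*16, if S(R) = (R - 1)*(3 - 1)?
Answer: 48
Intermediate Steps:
S(R) = -2 + 2*R (S(R) = (-1 + R)*2 = -2 + 2*R)
U(F, w) = ½ (U(F, w) = F/((2*F)) = F*(1/(2*F)) = ½)
(U(S(2), -3)*I(6))*16 = ((½)*6)*16 = 3*16 = 48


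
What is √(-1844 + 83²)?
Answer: √5045 ≈ 71.028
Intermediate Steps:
√(-1844 + 83²) = √(-1844 + 6889) = √5045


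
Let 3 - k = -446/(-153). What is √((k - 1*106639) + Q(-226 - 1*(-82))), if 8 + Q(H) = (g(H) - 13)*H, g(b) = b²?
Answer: I*√8039063938/51 ≈ 1758.1*I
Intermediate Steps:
k = 13/153 (k = 3 - (-446)/(-153) = 3 - (-446)*(-1)/153 = 3 - 1*446/153 = 3 - 446/153 = 13/153 ≈ 0.084967)
Q(H) = -8 + H*(-13 + H²) (Q(H) = -8 + (H² - 13)*H = -8 + (-13 + H²)*H = -8 + H*(-13 + H²))
√((k - 1*106639) + Q(-226 - 1*(-82))) = √((13/153 - 1*106639) + (-8 + (-226 - 1*(-82))³ - 13*(-226 - 1*(-82)))) = √((13/153 - 106639) + (-8 + (-226 + 82)³ - 13*(-226 + 82))) = √(-16315754/153 + (-8 + (-144)³ - 13*(-144))) = √(-16315754/153 + (-8 - 2985984 + 1872)) = √(-16315754/153 - 2984120) = √(-472886114/153) = I*√8039063938/51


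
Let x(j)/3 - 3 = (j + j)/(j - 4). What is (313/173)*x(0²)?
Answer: 2817/173 ≈ 16.283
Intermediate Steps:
x(j) = 9 + 6*j/(-4 + j) (x(j) = 9 + 3*((j + j)/(j - 4)) = 9 + 3*((2*j)/(-4 + j)) = 9 + 3*(2*j/(-4 + j)) = 9 + 6*j/(-4 + j))
(313/173)*x(0²) = (313/173)*(3*(-12 + 5*0²)/(-4 + 0²)) = (313*(1/173))*(3*(-12 + 5*0)/(-4 + 0)) = 313*(3*(-12 + 0)/(-4))/173 = 313*(3*(-¼)*(-12))/173 = (313/173)*9 = 2817/173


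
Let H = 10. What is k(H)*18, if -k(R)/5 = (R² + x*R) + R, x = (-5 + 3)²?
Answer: -13500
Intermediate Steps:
x = 4 (x = (-2)² = 4)
k(R) = -25*R - 5*R² (k(R) = -5*((R² + 4*R) + R) = -5*(R² + 5*R) = -25*R - 5*R²)
k(H)*18 = -5*10*(5 + 10)*18 = -5*10*15*18 = -750*18 = -13500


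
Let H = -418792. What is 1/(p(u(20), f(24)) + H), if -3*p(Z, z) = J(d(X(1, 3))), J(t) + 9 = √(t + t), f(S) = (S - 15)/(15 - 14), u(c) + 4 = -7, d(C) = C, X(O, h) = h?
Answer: -1256367/526152679561 + √6/526152679561 ≈ -2.3878e-6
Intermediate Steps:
u(c) = -11 (u(c) = -4 - 7 = -11)
f(S) = -15 + S (f(S) = (-15 + S)/1 = (-15 + S)*1 = -15 + S)
J(t) = -9 + √2*√t (J(t) = -9 + √(t + t) = -9 + √(2*t) = -9 + √2*√t)
p(Z, z) = 3 - √6/3 (p(Z, z) = -(-9 + √2*√3)/3 = -(-9 + √6)/3 = 3 - √6/3)
1/(p(u(20), f(24)) + H) = 1/((3 - √6/3) - 418792) = 1/(-418789 - √6/3)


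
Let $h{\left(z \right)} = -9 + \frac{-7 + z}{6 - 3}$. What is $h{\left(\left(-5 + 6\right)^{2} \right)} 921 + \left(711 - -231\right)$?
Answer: $-9189$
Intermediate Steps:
$h{\left(z \right)} = - \frac{34}{3} + \frac{z}{3}$ ($h{\left(z \right)} = -9 + \frac{-7 + z}{3} = -9 + \left(-7 + z\right) \frac{1}{3} = -9 + \left(- \frac{7}{3} + \frac{z}{3}\right) = - \frac{34}{3} + \frac{z}{3}$)
$h{\left(\left(-5 + 6\right)^{2} \right)} 921 + \left(711 - -231\right) = \left(- \frac{34}{3} + \frac{\left(-5 + 6\right)^{2}}{3}\right) 921 + \left(711 - -231\right) = \left(- \frac{34}{3} + \frac{1^{2}}{3}\right) 921 + \left(711 + 231\right) = \left(- \frac{34}{3} + \frac{1}{3} \cdot 1\right) 921 + 942 = \left(- \frac{34}{3} + \frac{1}{3}\right) 921 + 942 = \left(-11\right) 921 + 942 = -10131 + 942 = -9189$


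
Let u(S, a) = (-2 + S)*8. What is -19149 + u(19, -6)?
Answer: -19013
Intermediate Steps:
u(S, a) = -16 + 8*S
-19149 + u(19, -6) = -19149 + (-16 + 8*19) = -19149 + (-16 + 152) = -19149 + 136 = -19013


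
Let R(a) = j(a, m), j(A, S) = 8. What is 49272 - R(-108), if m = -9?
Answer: 49264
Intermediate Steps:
R(a) = 8
49272 - R(-108) = 49272 - 1*8 = 49272 - 8 = 49264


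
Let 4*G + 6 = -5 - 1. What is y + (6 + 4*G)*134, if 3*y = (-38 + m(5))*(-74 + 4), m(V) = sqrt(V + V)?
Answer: 248/3 - 70*sqrt(10)/3 ≈ 8.8802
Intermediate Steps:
G = -3 (G = -3/2 + (-5 - 1)/4 = -3/2 + (1/4)*(-6) = -3/2 - 3/2 = -3)
m(V) = sqrt(2)*sqrt(V) (m(V) = sqrt(2*V) = sqrt(2)*sqrt(V))
y = 2660/3 - 70*sqrt(10)/3 (y = ((-38 + sqrt(2)*sqrt(5))*(-74 + 4))/3 = ((-38 + sqrt(10))*(-70))/3 = (2660 - 70*sqrt(10))/3 = 2660/3 - 70*sqrt(10)/3 ≈ 812.88)
y + (6 + 4*G)*134 = (2660/3 - 70*sqrt(10)/3) + (6 + 4*(-3))*134 = (2660/3 - 70*sqrt(10)/3) + (6 - 12)*134 = (2660/3 - 70*sqrt(10)/3) - 6*134 = (2660/3 - 70*sqrt(10)/3) - 804 = 248/3 - 70*sqrt(10)/3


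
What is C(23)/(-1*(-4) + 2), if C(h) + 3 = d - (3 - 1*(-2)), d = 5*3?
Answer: 7/6 ≈ 1.1667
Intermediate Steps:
d = 15
C(h) = 7 (C(h) = -3 + (15 - (3 - 1*(-2))) = -3 + (15 - (3 + 2)) = -3 + (15 - 1*5) = -3 + (15 - 5) = -3 + 10 = 7)
C(23)/(-1*(-4) + 2) = 7/(-1*(-4) + 2) = 7/(4 + 2) = 7/6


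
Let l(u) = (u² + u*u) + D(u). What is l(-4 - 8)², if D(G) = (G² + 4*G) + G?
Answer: 138384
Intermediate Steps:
D(G) = G² + 5*G
l(u) = 2*u² + u*(5 + u) (l(u) = (u² + u*u) + u*(5 + u) = (u² + u²) + u*(5 + u) = 2*u² + u*(5 + u))
l(-4 - 8)² = ((-4 - 8)*(5 + 3*(-4 - 8)))² = (-12*(5 + 3*(-12)))² = (-12*(5 - 36))² = (-12*(-31))² = 372² = 138384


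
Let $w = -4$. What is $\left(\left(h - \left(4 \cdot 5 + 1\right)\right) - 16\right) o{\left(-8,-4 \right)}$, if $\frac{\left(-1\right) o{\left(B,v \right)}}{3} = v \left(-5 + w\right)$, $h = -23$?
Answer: $6480$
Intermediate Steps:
$o{\left(B,v \right)} = 27 v$ ($o{\left(B,v \right)} = - 3 v \left(-5 - 4\right) = - 3 v \left(-9\right) = - 3 \left(- 9 v\right) = 27 v$)
$\left(\left(h - \left(4 \cdot 5 + 1\right)\right) - 16\right) o{\left(-8,-4 \right)} = \left(\left(-23 - \left(4 \cdot 5 + 1\right)\right) - 16\right) 27 \left(-4\right) = \left(\left(-23 - \left(20 + 1\right)\right) - 16\right) \left(-108\right) = \left(\left(-23 - 21\right) - 16\right) \left(-108\right) = \left(-44 - 16\right) \left(-108\right) = \left(-60\right) \left(-108\right) = 6480$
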